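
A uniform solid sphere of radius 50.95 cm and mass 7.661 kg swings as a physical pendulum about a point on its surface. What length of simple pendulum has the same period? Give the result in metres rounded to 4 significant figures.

The equivalent simple-pendulum length is L_eq = I/(md), where I is about the pivot and d = 0.50950 m.
I_cm = (2/5)mR² = 0.79549 kg·m², so I = I_cm + md² = 0.79549 + 1.9887 = 2.7842 kg·m².
L_eq = 2.7842/(7.661 × 0.50950) = 0.7133 m.

0.7133 m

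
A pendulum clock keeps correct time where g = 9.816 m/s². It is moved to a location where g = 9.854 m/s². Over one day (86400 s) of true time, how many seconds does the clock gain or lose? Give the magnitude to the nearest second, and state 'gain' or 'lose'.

gain 167 s

The clock's period scales as T ∝ 1/√g, so T'/T = √(9.816/9.854) = 0.998070.
In 86400 s of true time the clock registers 86400/0.998070 = 86567.1 s, so it gains 167 s.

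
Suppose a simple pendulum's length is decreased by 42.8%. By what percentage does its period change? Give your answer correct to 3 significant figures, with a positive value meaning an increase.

T ∝ √L, so T'/T = √(0.5720) = 0.7563.
Percentage change in T = (0.7563 − 1) × 100% = -24.4%.

-24.4%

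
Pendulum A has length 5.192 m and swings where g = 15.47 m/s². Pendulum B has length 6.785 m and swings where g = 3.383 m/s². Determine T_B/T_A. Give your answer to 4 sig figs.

2.445

T = 2π√(L/g), so T_B/T_A = √((L_B/g_B)/(L_A/g_A)) = √((6.785/3.383)/(5.192/15.47)) = 2.445.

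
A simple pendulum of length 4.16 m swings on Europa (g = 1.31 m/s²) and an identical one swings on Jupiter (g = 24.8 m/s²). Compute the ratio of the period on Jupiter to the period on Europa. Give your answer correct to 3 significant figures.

T ∝ 1/√g, so T₂/T₁ = √(g₁/g₂) = √(1.31/24.8) = 0.230.

0.230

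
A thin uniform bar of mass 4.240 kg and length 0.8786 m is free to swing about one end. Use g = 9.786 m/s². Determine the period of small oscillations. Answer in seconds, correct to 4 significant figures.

1.537 s

For a physical pendulum T = 2π√(I/(mgd)), with d = 0.43930 m from pivot to centre of mass.
I_cm = mL²/12 = 4.240 × 0.8786²/12 = 0.27275 kg·m²; I = I_cm + md² = 0.27275 + 4.240 × 0.43930² = 1.0910 kg·m².
T = 2π√(1.0910/(4.240 × 9.786 × 0.43930)) = 1.537 s.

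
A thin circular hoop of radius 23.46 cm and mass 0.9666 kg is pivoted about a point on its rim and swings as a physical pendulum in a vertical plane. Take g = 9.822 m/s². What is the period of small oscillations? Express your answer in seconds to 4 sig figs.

1.373 s

I_cm = mr² = 0.053199 kg·m². The pivot is at distance d = 0.2346 m from the centre of mass.
By the parallel-axis theorem, I = I_cm + md² = 0.053199 + 0.053199 = 0.10640 kg·m².
T = 2π√(I/(mgd)) = 2π√(0.10640/(0.9666 × 9.822 × 0.2346)) = 1.373 s.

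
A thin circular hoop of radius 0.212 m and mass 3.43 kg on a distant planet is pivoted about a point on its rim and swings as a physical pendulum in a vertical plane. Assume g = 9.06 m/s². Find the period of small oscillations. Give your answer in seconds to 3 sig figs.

I_cm = mr² = 0.1542 kg·m². The pivot is at distance d = 0.212 m from the centre of mass.
By the parallel-axis theorem, I = I_cm + md² = 0.1542 + 0.1542 = 0.3083 kg·m².
T = 2π√(I/(mgd)) = 2π√(0.3083/(3.43 × 9.06 × 0.212)) = 1.36 s.

1.36 s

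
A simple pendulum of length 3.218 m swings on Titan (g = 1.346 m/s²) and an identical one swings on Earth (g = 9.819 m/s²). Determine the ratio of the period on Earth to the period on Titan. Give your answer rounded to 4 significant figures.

T ∝ 1/√g, so T₂/T₁ = √(g₁/g₂) = √(1.346/9.819) = 0.3702.

0.3702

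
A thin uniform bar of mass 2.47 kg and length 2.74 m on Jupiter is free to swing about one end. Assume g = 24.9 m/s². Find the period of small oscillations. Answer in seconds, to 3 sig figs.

1.70 s

For a physical pendulum T = 2π√(I/(mgd)), with d = 1.370 m from pivot to centre of mass.
I_cm = mL²/12 = 2.47 × 2.74²/12 = 1.545 kg·m²; I = I_cm + md² = 1.545 + 2.47 × 1.370² = 6.181 kg·m².
T = 2π√(6.181/(2.47 × 24.9 × 1.370)) = 1.70 s.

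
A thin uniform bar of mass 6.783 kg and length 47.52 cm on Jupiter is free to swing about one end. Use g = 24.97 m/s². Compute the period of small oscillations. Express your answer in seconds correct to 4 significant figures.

For a physical pendulum T = 2π√(I/(mgd)), with d = 0.23760 m from pivot to centre of mass.
I_cm = mL²/12 = 6.783 × 0.4752²/12 = 0.12764 kg·m²; I = I_cm + md² = 0.12764 + 6.783 × 0.23760² = 0.51057 kg·m².
T = 2π√(0.51057/(6.783 × 24.97 × 0.23760)) = 0.7077 s.

0.7077 s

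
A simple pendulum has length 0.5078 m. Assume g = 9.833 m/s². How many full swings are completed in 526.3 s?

368

T = 2π√(L/g) = 2π√(0.5078/9.833) = 1.4279 s.
Number of complete oscillations = ⌊526.3/1.4279⌋ = ⌊368.60⌋ = 368.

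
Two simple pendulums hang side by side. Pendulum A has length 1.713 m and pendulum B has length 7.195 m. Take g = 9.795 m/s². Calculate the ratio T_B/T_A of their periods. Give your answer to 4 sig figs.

T ∝ √L, so T_B/T_A = √(L_B/L_A) = √(7.195/1.713) = 2.049.

2.049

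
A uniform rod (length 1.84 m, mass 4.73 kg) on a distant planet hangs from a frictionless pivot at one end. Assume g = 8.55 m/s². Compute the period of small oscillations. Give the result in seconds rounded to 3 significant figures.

2.38 s

For a physical pendulum T = 2π√(I/(mgd)), with d = 0.9200 m from pivot to centre of mass.
I_cm = mL²/12 = 4.73 × 1.84²/12 = 1.334 kg·m²; I = I_cm + md² = 1.334 + 4.73 × 0.9200² = 5.338 kg·m².
T = 2π√(5.338/(4.73 × 8.55 × 0.9200)) = 2.38 s.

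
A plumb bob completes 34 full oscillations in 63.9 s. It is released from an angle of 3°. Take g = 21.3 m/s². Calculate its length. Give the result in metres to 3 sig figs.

T = 63.9/34 = 1.879 s.
From T = 2π√(L/g), L = gT²/(4π²) = 21.3 × 1.879²/(4π²) = 1.91 m.

1.91 m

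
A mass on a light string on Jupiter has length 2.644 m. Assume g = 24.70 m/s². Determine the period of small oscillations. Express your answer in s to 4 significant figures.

2.056 s

T = 2π√(L/g) = 2π√(2.644/24.70) = 2π × 0.32718 = 2.056 s.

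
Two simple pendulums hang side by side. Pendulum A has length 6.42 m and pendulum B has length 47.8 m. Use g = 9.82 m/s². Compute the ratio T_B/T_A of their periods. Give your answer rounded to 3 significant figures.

T ∝ √L, so T_B/T_A = √(L_B/L_A) = √(47.8/6.42) = 2.73.

2.73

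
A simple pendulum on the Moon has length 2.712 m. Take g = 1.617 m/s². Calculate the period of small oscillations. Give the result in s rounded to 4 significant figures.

T = 2π√(L/g) = 2π√(2.712/1.617) = 2π × 1.2951 = 8.137 s.

8.137 s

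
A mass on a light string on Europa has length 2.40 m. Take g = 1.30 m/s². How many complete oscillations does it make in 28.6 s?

3

T = 2π√(L/g) = 2π√(2.40/1.30) = 8.537 s.
Number of complete oscillations = ⌊28.6/8.537⌋ = ⌊3.350⌋ = 3.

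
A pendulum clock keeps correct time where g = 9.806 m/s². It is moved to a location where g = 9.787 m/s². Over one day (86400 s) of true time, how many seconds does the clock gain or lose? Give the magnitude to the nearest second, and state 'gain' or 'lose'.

lose 84 s

The clock's period scales as T ∝ 1/√g, so T'/T = √(9.806/9.787) = 1.00097.
In 86400 s of true time the clock registers 86400/1.00097 = 86316.3 s, so it loses 84 s.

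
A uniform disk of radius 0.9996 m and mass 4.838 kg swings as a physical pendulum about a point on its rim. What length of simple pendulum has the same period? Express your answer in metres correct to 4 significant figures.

The equivalent simple-pendulum length is L_eq = I/(md), where I is about the pivot and d = 0.99960 m.
I_cm = ½mR² = 2.4171 kg·m², so I = I_cm + md² = 2.4171 + 4.8341 = 7.2512 kg·m².
L_eq = 7.2512/(4.838 × 0.99960) = 1.499 m.

1.499 m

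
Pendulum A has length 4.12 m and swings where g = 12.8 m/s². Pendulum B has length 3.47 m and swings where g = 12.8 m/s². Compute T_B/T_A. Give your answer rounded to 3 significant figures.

T = 2π√(L/g), so T_B/T_A = √((L_B/g_B)/(L_A/g_A)) = √((3.47/12.8)/(4.12/12.8)) = 0.918.

0.918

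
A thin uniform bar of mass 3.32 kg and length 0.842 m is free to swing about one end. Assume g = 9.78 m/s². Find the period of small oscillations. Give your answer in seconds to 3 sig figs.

1.51 s

For a physical pendulum T = 2π√(I/(mgd)), with d = 0.4210 m from pivot to centre of mass.
I_cm = mL²/12 = 3.32 × 0.842²/12 = 0.1961 kg·m²; I = I_cm + md² = 0.1961 + 3.32 × 0.4210² = 0.7846 kg·m².
T = 2π√(0.7846/(3.32 × 9.78 × 0.4210)) = 1.51 s.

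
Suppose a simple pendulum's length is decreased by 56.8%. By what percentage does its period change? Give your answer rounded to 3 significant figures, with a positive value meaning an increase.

-34.3%

T ∝ √L, so T'/T = √(0.4320) = 0.6573.
Percentage change in T = (0.6573 − 1) × 100% = -34.3%.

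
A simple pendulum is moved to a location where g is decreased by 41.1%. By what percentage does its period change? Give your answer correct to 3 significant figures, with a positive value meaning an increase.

30.3%

T ∝ 1/√g, so T'/T = 1/√(0.5890) = 1.303.
Percentage change in T = (1.303 − 1) × 100% = 30.3%.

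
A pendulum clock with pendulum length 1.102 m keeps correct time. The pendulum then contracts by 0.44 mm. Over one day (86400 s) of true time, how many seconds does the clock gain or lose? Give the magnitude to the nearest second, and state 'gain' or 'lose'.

gain 17 s

T ∝ √L, so T'/T = √(1.10156/1.102) = 0.999800.
In 86400 s of true time the clock registers 86400/0.999800 = 86417.3 s, so it gains 17 s.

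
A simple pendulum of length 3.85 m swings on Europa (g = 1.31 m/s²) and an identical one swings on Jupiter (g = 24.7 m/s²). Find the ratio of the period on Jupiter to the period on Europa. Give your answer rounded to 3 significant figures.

0.230

T ∝ 1/√g, so T₂/T₁ = √(g₁/g₂) = √(1.31/24.7) = 0.230.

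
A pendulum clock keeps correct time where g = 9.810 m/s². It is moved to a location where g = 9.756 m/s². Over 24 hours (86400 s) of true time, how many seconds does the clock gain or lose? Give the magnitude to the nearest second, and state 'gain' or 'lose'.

The clock's period scales as T ∝ 1/√g, so T'/T = √(9.810/9.756) = 1.00276.
In 86400 s of true time the clock registers 86400/1.00276 = 86161.9 s, so it loses 238 s.

lose 238 s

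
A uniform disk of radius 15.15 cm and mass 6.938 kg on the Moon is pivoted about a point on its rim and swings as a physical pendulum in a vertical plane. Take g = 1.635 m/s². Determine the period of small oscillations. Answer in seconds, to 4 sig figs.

I_cm = ½mr² = 0.079621 kg·m². The pivot is at distance d = 0.1515 m from the centre of mass.
By the parallel-axis theorem, I = I_cm + md² = 0.079621 + 0.15924 = 0.23886 kg·m².
T = 2π√(I/(mgd)) = 2π√(0.23886/(6.938 × 1.635 × 0.1515)) = 2.342 s.

2.342 s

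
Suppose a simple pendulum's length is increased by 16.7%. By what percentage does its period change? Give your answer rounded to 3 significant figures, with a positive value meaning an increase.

T ∝ √L, so T'/T = √(1.167) = 1.080.
Percentage change in T = (1.080 − 1) × 100% = 8.03%.

8.03%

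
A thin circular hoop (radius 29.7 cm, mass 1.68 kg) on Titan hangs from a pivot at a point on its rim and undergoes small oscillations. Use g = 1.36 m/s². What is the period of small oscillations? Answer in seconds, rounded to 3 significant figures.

I_cm = mr² = 0.1482 kg·m². The pivot is at distance d = 0.297 m from the centre of mass.
By the parallel-axis theorem, I = I_cm + md² = 0.1482 + 0.1482 = 0.2964 kg·m².
T = 2π√(I/(mgd)) = 2π√(0.2964/(1.68 × 1.36 × 0.297)) = 4.15 s.

4.15 s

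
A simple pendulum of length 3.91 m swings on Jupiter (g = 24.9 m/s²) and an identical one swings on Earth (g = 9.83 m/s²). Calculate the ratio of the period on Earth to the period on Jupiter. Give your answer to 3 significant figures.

1.59

T ∝ 1/√g, so T₂/T₁ = √(g₁/g₂) = √(24.9/9.83) = 1.59.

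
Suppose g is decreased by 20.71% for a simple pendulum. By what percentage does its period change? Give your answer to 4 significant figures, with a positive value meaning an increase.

T ∝ 1/√g, so T'/T = 1/√(0.79290) = 1.1230.
Percentage change in T = (1.1230 − 1) × 100% = 12.30%.

12.30%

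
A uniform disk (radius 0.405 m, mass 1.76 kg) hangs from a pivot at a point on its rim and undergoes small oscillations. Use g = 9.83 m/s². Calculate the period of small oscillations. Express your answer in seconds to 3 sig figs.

I_cm = ½mr² = 0.1443 kg·m². The pivot is at distance d = 0.405 m from the centre of mass.
By the parallel-axis theorem, I = I_cm + md² = 0.1443 + 0.2887 = 0.4330 kg·m².
T = 2π√(I/(mgd)) = 2π√(0.4330/(1.76 × 9.83 × 0.405)) = 1.56 s.

1.56 s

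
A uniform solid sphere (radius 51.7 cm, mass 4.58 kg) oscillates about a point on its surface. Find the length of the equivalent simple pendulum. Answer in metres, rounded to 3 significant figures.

0.724 m

The equivalent simple-pendulum length is L_eq = I/(md), where I is about the pivot and d = 0.5170 m.
I_cm = (2/5)mR² = 0.4897 kg·m², so I = I_cm + md² = 0.4897 + 1.224 = 1.714 kg·m².
L_eq = 1.714/(4.58 × 0.5170) = 0.724 m.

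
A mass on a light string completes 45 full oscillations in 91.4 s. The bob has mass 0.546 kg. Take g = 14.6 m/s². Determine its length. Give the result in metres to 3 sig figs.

T = 91.4/45 = 2.031 s.
From T = 2π√(L/g), L = gT²/(4π²) = 14.6 × 2.031²/(4π²) = 1.53 m.

1.53 m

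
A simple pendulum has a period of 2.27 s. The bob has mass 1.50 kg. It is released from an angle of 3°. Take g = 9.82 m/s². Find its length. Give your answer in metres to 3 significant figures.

1.28 m

From T = 2π√(L/g), L = gT²/(4π²) = 9.82 × 2.270²/(4π²) = 1.28 m.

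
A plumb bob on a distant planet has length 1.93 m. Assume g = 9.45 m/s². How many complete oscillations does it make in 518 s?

182

T = 2π√(L/g) = 2π√(1.93/9.45) = 2.840 s.
Number of complete oscillations = ⌊518/2.840⌋ = ⌊182.4⌋ = 182.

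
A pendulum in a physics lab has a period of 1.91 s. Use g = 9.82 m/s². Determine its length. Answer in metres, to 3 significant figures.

0.907 m

From T = 2π√(L/g), L = gT²/(4π²) = 9.82 × 1.910²/(4π²) = 0.907 m.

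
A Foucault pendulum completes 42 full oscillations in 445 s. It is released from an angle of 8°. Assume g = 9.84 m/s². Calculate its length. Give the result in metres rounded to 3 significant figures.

28.0 m

T = 445/42 = 10.60 s.
From T = 2π√(L/g), L = gT²/(4π²) = 9.84 × 10.60²/(4π²) = 28.0 m.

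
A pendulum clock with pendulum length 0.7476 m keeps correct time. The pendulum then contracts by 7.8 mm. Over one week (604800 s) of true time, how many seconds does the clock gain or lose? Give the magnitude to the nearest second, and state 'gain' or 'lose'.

T ∝ √L, so T'/T = √(0.73980/0.7476) = 0.994770.
In 604800 s of true time the clock registers 604800/0.994770 = 607980.0 s, so it gains 3180 s.

gain 3180 s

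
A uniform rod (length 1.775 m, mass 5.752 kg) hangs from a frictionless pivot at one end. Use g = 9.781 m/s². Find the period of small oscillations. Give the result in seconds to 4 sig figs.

2.185 s

For a physical pendulum T = 2π√(I/(mgd)), with d = 0.88750 m from pivot to centre of mass.
I_cm = mL²/12 = 5.752 × 1.775²/12 = 1.5102 kg·m²; I = I_cm + md² = 1.5102 + 5.752 × 0.88750² = 6.0408 kg·m².
T = 2π√(6.0408/(5.752 × 9.781 × 0.88750)) = 2.185 s.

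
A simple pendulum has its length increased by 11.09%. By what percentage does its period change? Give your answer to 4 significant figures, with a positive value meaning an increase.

5.399%

T ∝ √L, so T'/T = √(1.1109) = 1.0540.
Percentage change in T = (1.0540 − 1) × 100% = 5.399%.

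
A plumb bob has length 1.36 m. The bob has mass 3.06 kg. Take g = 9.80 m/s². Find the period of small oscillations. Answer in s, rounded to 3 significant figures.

T = 2π√(L/g) = 2π√(1.36/9.80) = 2π × 0.3725 = 2.34 s.

2.34 s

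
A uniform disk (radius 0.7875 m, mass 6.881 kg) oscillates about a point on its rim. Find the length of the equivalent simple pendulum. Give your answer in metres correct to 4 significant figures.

The equivalent simple-pendulum length is L_eq = I/(md), where I is about the pivot and d = 0.78750 m.
I_cm = ½mR² = 2.1336 kg·m², so I = I_cm + md² = 2.1336 + 4.2673 = 6.4009 kg·m².
L_eq = 6.4009/(6.881 × 0.78750) = 1.181 m.

1.181 m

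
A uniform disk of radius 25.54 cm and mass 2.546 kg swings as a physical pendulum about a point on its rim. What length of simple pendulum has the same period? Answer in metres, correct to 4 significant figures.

The equivalent simple-pendulum length is L_eq = I/(md), where I is about the pivot and d = 0.25540 m.
I_cm = ½mR² = 0.083037 kg·m², so I = I_cm + md² = 0.083037 + 0.16607 = 0.24911 kg·m².
L_eq = 0.24911/(2.546 × 0.25540) = 0.3831 m.

0.3831 m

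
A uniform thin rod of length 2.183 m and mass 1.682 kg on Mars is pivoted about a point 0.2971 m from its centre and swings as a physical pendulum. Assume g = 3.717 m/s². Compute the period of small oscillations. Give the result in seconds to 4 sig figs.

4.166 s

For a physical pendulum T = 2π√(I/(mgd)), with d = 0.29710 m from pivot to centre of mass.
I_cm = mL²/12 = 1.682 × 2.183²/12 = 0.66796 kg·m²; I = I_cm + md² = 0.66796 + 1.682 × 0.29710² = 0.81643 kg·m².
T = 2π√(0.81643/(1.682 × 3.717 × 0.29710)) = 4.166 s.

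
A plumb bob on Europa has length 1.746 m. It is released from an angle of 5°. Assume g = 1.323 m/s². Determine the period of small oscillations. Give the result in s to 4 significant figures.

T = 2π√(L/g) = 2π√(1.746/1.323) = 2π × 1.1488 = 7.218 s.

7.218 s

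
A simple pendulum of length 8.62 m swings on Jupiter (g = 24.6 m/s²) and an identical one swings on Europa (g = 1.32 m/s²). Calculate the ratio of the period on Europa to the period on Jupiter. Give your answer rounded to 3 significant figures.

4.32

T ∝ 1/√g, so T₂/T₁ = √(g₁/g₂) = √(24.6/1.32) = 4.32.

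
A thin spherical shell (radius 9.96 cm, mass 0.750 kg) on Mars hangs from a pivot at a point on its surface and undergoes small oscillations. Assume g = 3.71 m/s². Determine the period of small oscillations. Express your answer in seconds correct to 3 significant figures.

I_cm = (2/3)mr² = 0.004960 kg·m². The pivot is at distance d = 0.0996 m from the centre of mass.
By the parallel-axis theorem, I = I_cm + md² = 0.004960 + 0.007440 = 0.01240 kg·m².
T = 2π√(I/(mgd)) = 2π√(0.01240/(0.750 × 3.71 × 0.0996)) = 1.33 s.

1.33 s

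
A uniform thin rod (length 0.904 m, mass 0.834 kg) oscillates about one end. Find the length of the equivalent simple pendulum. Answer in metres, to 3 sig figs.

0.603 m

The equivalent simple-pendulum length is L_eq = I/(md), where I is about the pivot and d = 0.4520 m.
I_cm = (1/12)mL² = 0.05680 kg·m², so I = I_cm + md² = 0.05680 + 0.1704 = 0.2272 kg·m².
L_eq = 0.2272/(0.834 × 0.4520) = 0.603 m.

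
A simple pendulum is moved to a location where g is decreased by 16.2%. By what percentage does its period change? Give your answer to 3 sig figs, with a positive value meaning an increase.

T ∝ 1/√g, so T'/T = 1/√(0.8380) = 1.092.
Percentage change in T = (1.092 − 1) × 100% = 9.24%.

9.24%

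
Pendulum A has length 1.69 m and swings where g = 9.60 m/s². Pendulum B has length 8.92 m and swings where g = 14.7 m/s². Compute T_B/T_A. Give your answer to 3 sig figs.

1.86

T = 2π√(L/g), so T_B/T_A = √((L_B/g_B)/(L_A/g_A)) = √((8.92/14.7)/(1.69/9.60)) = 1.86.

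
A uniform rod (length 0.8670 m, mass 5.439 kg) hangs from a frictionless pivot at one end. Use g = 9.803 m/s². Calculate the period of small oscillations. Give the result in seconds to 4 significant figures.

For a physical pendulum T = 2π√(I/(mgd)), with d = 0.43350 m from pivot to centre of mass.
I_cm = mL²/12 = 5.439 × 0.8670²/12 = 0.34070 kg·m²; I = I_cm + md² = 0.34070 + 5.439 × 0.43350² = 1.3628 kg·m².
T = 2π√(1.3628/(5.439 × 9.803 × 0.43350)) = 1.526 s.

1.526 s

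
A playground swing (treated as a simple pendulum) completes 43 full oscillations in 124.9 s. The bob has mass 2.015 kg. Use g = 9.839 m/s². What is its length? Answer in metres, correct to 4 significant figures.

2.103 m

T = 124.9/43 = 2.9047 s.
From T = 2π√(L/g), L = gT²/(4π²) = 9.839 × 2.9047²/(4π²) = 2.103 m.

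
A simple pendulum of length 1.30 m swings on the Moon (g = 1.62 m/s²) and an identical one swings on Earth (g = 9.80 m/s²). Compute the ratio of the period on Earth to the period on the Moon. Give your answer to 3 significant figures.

T ∝ 1/√g, so T₂/T₁ = √(g₁/g₂) = √(1.62/9.80) = 0.407.

0.407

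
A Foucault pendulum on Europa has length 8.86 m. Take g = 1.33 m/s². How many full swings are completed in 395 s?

T = 2π√(L/g) = 2π√(8.86/1.33) = 16.22 s.
Number of complete oscillations = ⌊395/16.22⌋ = ⌊24.36⌋ = 24.

24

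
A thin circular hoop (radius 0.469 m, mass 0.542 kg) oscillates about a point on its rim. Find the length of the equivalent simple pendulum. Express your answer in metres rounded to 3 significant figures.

0.938 m

The equivalent simple-pendulum length is L_eq = I/(md), where I is about the pivot and d = 0.4690 m.
I_cm = mR² = 0.1192 kg·m², so I = I_cm + md² = 0.1192 + 0.1192 = 0.2384 kg·m².
L_eq = 0.2384/(0.542 × 0.4690) = 0.938 m.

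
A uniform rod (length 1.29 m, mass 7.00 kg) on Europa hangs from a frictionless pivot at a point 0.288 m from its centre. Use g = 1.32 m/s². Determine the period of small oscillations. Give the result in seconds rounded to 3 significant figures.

4.80 s

For a physical pendulum T = 2π√(I/(mgd)), with d = 0.2880 m from pivot to centre of mass.
I_cm = mL²/12 = 7.00 × 1.29²/12 = 0.9707 kg·m²; I = I_cm + md² = 0.9707 + 7.00 × 0.2880² = 1.551 kg·m².
T = 2π√(1.551/(7.00 × 1.32 × 0.2880)) = 4.80 s.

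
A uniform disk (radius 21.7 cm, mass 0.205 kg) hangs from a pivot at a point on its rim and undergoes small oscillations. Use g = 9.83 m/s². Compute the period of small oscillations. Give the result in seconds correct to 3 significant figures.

1.14 s

I_cm = ½mr² = 0.004827 kg·m². The pivot is at distance d = 0.217 m from the centre of mass.
By the parallel-axis theorem, I = I_cm + md² = 0.004827 + 0.009653 = 0.01448 kg·m².
T = 2π√(I/(mgd)) = 2π√(0.01448/(0.205 × 9.83 × 0.217)) = 1.14 s.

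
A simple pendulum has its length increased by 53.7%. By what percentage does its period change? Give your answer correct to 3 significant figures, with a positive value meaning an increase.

24.0%

T ∝ √L, so T'/T = √(1.537) = 1.240.
Percentage change in T = (1.240 − 1) × 100% = 24.0%.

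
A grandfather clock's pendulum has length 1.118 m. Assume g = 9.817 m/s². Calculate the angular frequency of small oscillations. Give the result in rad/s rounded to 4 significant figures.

ω = √(g/L) = √(9.817/1.118) = 2.963 rad/s.

2.963 rad/s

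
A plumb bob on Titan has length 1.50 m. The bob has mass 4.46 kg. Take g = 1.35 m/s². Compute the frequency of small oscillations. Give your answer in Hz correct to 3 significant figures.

0.151 Hz

T = 2π√(L/g) = 2π√(1.50/1.35) = 6.623 s, so f = 1/T = 0.151 Hz.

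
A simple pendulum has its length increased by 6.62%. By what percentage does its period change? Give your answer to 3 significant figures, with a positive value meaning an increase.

3.26%

T ∝ √L, so T'/T = √(1.066) = 1.033.
Percentage change in T = (1.033 − 1) × 100% = 3.26%.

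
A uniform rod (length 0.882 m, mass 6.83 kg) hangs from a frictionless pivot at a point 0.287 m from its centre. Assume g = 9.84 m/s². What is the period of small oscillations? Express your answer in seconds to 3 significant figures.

1.43 s

For a physical pendulum T = 2π√(I/(mgd)), with d = 0.2870 m from pivot to centre of mass.
I_cm = mL²/12 = 6.83 × 0.882²/12 = 0.4428 kg·m²; I = I_cm + md² = 0.4428 + 6.83 × 0.2870² = 1.005 kg·m².
T = 2π√(1.005/(6.83 × 9.84 × 0.2870)) = 1.43 s.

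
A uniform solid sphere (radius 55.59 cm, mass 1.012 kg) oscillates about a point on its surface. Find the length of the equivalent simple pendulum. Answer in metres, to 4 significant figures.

0.7783 m

The equivalent simple-pendulum length is L_eq = I/(md), where I is about the pivot and d = 0.55590 m.
I_cm = (2/5)mR² = 0.12509 kg·m², so I = I_cm + md² = 0.12509 + 0.31273 = 0.43783 kg·m².
L_eq = 0.43783/(1.012 × 0.55590) = 0.7783 m.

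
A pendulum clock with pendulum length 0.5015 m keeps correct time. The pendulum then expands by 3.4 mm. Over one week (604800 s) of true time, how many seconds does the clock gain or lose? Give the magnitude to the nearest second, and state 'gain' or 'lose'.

T ∝ √L, so T'/T = √(0.50490/0.5015) = 1.00338.
In 604800 s of true time the clock registers 604800/1.00338 = 602760.2 s, so it loses 2040 s.

lose 2040 s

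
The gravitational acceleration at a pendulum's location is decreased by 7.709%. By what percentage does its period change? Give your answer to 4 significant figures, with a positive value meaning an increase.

T ∝ 1/√g, so T'/T = 1/√(0.92291) = 1.0409.
Percentage change in T = (1.0409 − 1) × 100% = 4.093%.

4.093%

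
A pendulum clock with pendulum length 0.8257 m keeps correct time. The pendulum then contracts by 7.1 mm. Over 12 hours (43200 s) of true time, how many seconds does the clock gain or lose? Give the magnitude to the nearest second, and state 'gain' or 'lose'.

T ∝ √L, so T'/T = √(0.81860/0.8257) = 0.995691.
In 43200 s of true time the clock registers 43200/0.995691 = 43386.9 s, so it gains 187 s.

gain 187 s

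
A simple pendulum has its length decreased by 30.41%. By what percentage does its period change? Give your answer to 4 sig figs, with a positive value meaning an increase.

-16.58%

T ∝ √L, so T'/T = √(0.69590) = 0.83421.
Percentage change in T = (0.83421 − 1) × 100% = -16.58%.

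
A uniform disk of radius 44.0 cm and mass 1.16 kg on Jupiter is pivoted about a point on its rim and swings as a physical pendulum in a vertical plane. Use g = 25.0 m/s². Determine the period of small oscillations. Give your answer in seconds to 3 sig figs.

1.02 s

I_cm = ½mr² = 0.1123 kg·m². The pivot is at distance d = 0.440 m from the centre of mass.
By the parallel-axis theorem, I = I_cm + md² = 0.1123 + 0.2246 = 0.3369 kg·m².
T = 2π√(I/(mgd)) = 2π√(0.3369/(1.16 × 25.0 × 0.440)) = 1.02 s.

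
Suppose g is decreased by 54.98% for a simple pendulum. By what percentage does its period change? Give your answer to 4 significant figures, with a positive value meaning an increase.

49.04%

T ∝ 1/√g, so T'/T = 1/√(0.45020) = 1.4904.
Percentage change in T = (1.4904 − 1) × 100% = 49.04%.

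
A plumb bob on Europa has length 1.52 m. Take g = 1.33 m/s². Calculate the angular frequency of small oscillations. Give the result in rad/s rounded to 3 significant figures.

ω = √(g/L) = √(1.33/1.52) = 0.935 rad/s.

0.935 rad/s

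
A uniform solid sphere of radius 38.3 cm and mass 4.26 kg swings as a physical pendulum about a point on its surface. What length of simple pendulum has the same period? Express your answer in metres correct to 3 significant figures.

0.536 m

The equivalent simple-pendulum length is L_eq = I/(md), where I is about the pivot and d = 0.3830 m.
I_cm = (2/5)mR² = 0.2500 kg·m², so I = I_cm + md² = 0.2500 + 0.6249 = 0.8749 kg·m².
L_eq = 0.8749/(4.26 × 0.3830) = 0.536 m.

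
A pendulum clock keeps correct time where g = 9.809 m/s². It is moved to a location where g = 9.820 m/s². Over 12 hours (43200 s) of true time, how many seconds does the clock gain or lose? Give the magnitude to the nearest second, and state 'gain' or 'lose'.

gain 24 s

The clock's period scales as T ∝ 1/√g, so T'/T = √(9.809/9.820) = 0.999440.
In 43200 s of true time the clock registers 43200/0.999440 = 43224.2 s, so it gains 24 s.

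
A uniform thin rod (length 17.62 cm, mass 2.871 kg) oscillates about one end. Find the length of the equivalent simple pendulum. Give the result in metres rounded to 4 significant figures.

The equivalent simple-pendulum length is L_eq = I/(md), where I is about the pivot and d = 0.088100 m.
I_cm = (1/12)mL² = 0.0074279 kg·m², so I = I_cm + md² = 0.0074279 + 0.022284 = 0.029711 kg·m².
L_eq = 0.029711/(2.871 × 0.088100) = 0.1175 m.

0.1175 m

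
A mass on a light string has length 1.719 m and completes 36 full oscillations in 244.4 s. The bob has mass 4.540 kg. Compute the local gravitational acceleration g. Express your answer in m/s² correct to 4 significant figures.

1.472 m/s²

T = 244.4/36 = 6.7889 s.
From T = 2π√(L/g), g = 4π²L/T² = 4π² × 1.719/6.7889² = 1.472 m/s².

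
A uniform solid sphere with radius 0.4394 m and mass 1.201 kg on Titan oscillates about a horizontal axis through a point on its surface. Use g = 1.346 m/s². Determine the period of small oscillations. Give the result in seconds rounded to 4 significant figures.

4.248 s

I_cm = (2/5)mr² = 0.092752 kg·m². The pivot is at distance d = 0.4394 m from the centre of mass.
By the parallel-axis theorem, I = I_cm + md² = 0.092752 + 0.23188 = 0.32463 kg·m².
T = 2π√(I/(mgd)) = 2π√(0.32463/(1.201 × 1.346 × 0.4394)) = 4.248 s.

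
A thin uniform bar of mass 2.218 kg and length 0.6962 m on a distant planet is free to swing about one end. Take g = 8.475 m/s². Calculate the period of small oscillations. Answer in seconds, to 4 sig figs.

For a physical pendulum T = 2π√(I/(mgd)), with d = 0.34810 m from pivot to centre of mass.
I_cm = mL²/12 = 2.218 × 0.6962²/12 = 0.089588 kg·m²; I = I_cm + md² = 0.089588 + 2.218 × 0.34810² = 0.35835 kg·m².
T = 2π√(0.35835/(2.218 × 8.475 × 0.34810)) = 1.470 s.

1.470 s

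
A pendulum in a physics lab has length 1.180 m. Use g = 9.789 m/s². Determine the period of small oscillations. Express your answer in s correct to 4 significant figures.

2.181 s

T = 2π√(L/g) = 2π√(1.180/9.789) = 2π × 0.34719 = 2.181 s.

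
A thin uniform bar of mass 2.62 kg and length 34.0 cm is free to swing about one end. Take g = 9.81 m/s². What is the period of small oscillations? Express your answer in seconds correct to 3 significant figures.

0.955 s

For a physical pendulum T = 2π√(I/(mgd)), with d = 0.1700 m from pivot to centre of mass.
I_cm = mL²/12 = 2.62 × 0.340²/12 = 0.02524 kg·m²; I = I_cm + md² = 0.02524 + 2.62 × 0.1700² = 0.1010 kg·m².
T = 2π√(0.1010/(2.62 × 9.81 × 0.1700)) = 0.955 s.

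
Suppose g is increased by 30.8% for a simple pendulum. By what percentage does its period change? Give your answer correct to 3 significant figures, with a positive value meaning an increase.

-12.6%

T ∝ 1/√g, so T'/T = 1/√(1.308) = 0.8744.
Percentage change in T = (0.8744 − 1) × 100% = -12.6%.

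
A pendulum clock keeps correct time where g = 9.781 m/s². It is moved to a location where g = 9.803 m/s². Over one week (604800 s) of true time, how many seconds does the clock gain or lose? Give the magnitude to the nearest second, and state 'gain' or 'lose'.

The clock's period scales as T ∝ 1/√g, so T'/T = √(9.781/9.803) = 0.998877.
In 604800 s of true time the clock registers 604800/0.998877 = 605479.8 s, so it gains 680 s.

gain 680 s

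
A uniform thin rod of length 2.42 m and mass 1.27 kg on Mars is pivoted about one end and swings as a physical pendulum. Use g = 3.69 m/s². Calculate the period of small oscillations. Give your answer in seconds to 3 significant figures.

For a physical pendulum T = 2π√(I/(mgd)), with d = 1.210 m from pivot to centre of mass.
I_cm = mL²/12 = 1.27 × 2.42²/12 = 0.6198 kg·m²; I = I_cm + md² = 0.6198 + 1.27 × 1.210² = 2.479 kg·m².
T = 2π√(2.479/(1.27 × 3.69 × 1.210)) = 4.15 s.

4.15 s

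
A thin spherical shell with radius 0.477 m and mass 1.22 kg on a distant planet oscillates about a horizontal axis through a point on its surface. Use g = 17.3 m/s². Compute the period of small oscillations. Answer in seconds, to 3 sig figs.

1.35 s

I_cm = (2/3)mr² = 0.1851 kg·m². The pivot is at distance d = 0.477 m from the centre of mass.
By the parallel-axis theorem, I = I_cm + md² = 0.1851 + 0.2776 = 0.4626 kg·m².
T = 2π√(I/(mgd)) = 2π√(0.4626/(1.22 × 17.3 × 0.477)) = 1.35 s.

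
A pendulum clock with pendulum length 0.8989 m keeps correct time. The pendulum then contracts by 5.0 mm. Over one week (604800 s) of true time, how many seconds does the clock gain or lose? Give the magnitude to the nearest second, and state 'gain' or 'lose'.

gain 1689 s

T ∝ √L, so T'/T = √(0.89390/0.8989) = 0.997215.
In 604800 s of true time the clock registers 604800/0.997215 = 606489.1 s, so it gains 1689 s.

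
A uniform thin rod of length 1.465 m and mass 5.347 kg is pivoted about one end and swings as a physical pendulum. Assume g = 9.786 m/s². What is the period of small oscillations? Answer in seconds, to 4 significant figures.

For a physical pendulum T = 2π√(I/(mgd)), with d = 0.73250 m from pivot to centre of mass.
I_cm = mL²/12 = 5.347 × 1.465²/12 = 0.95632 kg·m²; I = I_cm + md² = 0.95632 + 5.347 × 0.73250² = 3.8253 kg·m².
T = 2π√(3.8253/(5.347 × 9.786 × 0.73250)) = 1.985 s.

1.985 s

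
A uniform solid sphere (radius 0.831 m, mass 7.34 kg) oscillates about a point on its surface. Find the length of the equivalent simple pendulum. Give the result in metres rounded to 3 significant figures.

The equivalent simple-pendulum length is L_eq = I/(md), where I is about the pivot and d = 0.8310 m.
I_cm = (2/5)mR² = 2.027 kg·m², so I = I_cm + md² = 2.027 + 5.069 = 7.096 kg·m².
L_eq = 7.096/(7.34 × 0.8310) = 1.16 m.

1.16 m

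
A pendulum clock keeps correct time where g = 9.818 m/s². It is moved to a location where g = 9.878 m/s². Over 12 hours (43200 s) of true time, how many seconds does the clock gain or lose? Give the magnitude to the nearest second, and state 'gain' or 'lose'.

The clock's period scales as T ∝ 1/√g, so T'/T = √(9.818/9.878) = 0.996958.
In 43200 s of true time the clock registers 43200/0.996958 = 43331.8 s, so it gains 132 s.

gain 132 s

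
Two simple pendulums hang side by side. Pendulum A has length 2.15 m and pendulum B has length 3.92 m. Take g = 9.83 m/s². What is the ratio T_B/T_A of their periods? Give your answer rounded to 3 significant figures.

1.35

T ∝ √L, so T_B/T_A = √(L_B/L_A) = √(3.92/2.15) = 1.35.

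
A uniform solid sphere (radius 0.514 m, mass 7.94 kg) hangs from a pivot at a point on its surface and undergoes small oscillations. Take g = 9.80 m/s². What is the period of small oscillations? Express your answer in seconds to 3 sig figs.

I_cm = (2/5)mr² = 0.8391 kg·m². The pivot is at distance d = 0.514 m from the centre of mass.
By the parallel-axis theorem, I = I_cm + md² = 0.8391 + 2.098 = 2.937 kg·m².
T = 2π√(I/(mgd)) = 2π√(2.937/(7.94 × 9.80 × 0.514)) = 1.70 s.

1.70 s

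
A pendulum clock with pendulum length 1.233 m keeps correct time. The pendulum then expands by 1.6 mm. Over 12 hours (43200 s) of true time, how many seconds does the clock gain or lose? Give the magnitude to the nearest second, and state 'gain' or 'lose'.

lose 28 s

T ∝ √L, so T'/T = √(1.23460/1.233) = 1.00065.
In 43200 s of true time the clock registers 43200/1.00065 = 43172.0 s, so it loses 28 s.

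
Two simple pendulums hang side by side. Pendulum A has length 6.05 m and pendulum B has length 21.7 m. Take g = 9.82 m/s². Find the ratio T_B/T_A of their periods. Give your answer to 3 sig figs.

1.89

T ∝ √L, so T_B/T_A = √(L_B/L_A) = √(21.7/6.05) = 1.89.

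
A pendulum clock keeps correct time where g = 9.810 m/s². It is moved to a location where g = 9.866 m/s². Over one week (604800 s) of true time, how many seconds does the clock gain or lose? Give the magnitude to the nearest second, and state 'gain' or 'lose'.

gain 1724 s

The clock's period scales as T ∝ 1/√g, so T'/T = √(9.810/9.866) = 0.997158.
In 604800 s of true time the clock registers 604800/0.997158 = 606523.8 s, so it gains 1724 s.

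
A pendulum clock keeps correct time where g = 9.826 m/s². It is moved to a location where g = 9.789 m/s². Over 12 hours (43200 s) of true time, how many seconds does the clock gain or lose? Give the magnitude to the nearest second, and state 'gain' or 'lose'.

The clock's period scales as T ∝ 1/√g, so T'/T = √(9.826/9.789) = 1.00189.
In 43200 s of true time the clock registers 43200/1.00189 = 43118.6 s, so it loses 81 s.

lose 81 s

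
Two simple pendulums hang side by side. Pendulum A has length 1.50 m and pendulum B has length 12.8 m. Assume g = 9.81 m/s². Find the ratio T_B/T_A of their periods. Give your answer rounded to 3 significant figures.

2.92

T ∝ √L, so T_B/T_A = √(L_B/L_A) = √(12.8/1.50) = 2.92.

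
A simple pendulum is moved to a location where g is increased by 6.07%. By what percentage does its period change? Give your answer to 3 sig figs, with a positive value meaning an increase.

-2.90%

T ∝ 1/√g, so T'/T = 1/√(1.061) = 0.9710.
Percentage change in T = (0.9710 − 1) × 100% = -2.90%.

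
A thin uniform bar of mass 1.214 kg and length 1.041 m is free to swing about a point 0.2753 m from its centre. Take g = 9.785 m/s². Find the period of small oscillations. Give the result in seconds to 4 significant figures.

For a physical pendulum T = 2π√(I/(mgd)), with d = 0.27530 m from pivot to centre of mass.
I_cm = mL²/12 = 1.214 × 1.041²/12 = 0.10963 kg·m²; I = I_cm + md² = 0.10963 + 1.214 × 0.27530² = 0.20164 kg·m².
T = 2π√(0.20164/(1.214 × 9.785 × 0.27530)) = 1.560 s.

1.560 s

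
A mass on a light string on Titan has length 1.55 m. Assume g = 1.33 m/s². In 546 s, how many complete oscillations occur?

T = 2π√(L/g) = 2π√(1.55/1.33) = 6.783 s.
Number of complete oscillations = ⌊546/6.783⌋ = ⌊80.50⌋ = 80.

80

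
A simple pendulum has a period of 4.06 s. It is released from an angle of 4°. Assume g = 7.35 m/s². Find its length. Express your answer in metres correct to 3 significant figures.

From T = 2π√(L/g), L = gT²/(4π²) = 7.35 × 4.060²/(4π²) = 3.07 m.

3.07 m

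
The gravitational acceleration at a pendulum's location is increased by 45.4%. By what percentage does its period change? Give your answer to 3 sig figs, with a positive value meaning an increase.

T ∝ 1/√g, so T'/T = 1/√(1.454) = 0.8293.
Percentage change in T = (0.8293 − 1) × 100% = -17.1%.

-17.1%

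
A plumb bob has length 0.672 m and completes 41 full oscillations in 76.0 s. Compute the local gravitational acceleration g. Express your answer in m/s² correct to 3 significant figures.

T = 76.0/41 = 1.854 s.
From T = 2π√(L/g), g = 4π²L/T² = 4π² × 0.672/1.854² = 7.72 m/s².

7.72 m/s²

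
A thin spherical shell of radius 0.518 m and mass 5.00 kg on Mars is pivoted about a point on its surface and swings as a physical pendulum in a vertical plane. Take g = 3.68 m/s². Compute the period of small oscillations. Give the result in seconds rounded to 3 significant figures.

I_cm = (2/3)mr² = 0.8944 kg·m². The pivot is at distance d = 0.518 m from the centre of mass.
By the parallel-axis theorem, I = I_cm + md² = 0.8944 + 1.342 = 2.236 kg·m².
T = 2π√(I/(mgd)) = 2π√(2.236/(5.00 × 3.68 × 0.518)) = 3.04 s.

3.04 s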